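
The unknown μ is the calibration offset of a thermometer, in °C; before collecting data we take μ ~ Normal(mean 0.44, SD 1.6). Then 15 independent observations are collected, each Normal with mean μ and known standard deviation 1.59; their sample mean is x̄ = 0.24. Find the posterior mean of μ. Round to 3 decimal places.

Posterior mean ≈ 0.252

With known σ, the Normal prior is conjugate. Weight on the data is w = (n/σ²)/(n/σ² + 1/τ₀²) = 5.93331/(5.93331+0.390625) = 0.93823.
Posterior mean = w·x̄ + (1−w)·μ₀ = 0.93823·0.24 + 0.061769·0.44 = 0.252.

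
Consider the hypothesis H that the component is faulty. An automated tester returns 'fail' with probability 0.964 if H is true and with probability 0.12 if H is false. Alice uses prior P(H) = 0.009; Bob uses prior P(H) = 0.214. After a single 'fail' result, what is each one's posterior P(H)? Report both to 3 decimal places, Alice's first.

P('+'|H) = 0.964, P('+'|¬H) = 0.12.
Alice: numerator 0.964·0.009 = 0.0086760; evidence = 0.0086760+0.12·0.991 = 0.12760; posterior = 0.068.
Bob: numerator 0.964·0.214 = 0.20630; evidence = 0.20630+0.12·0.786 = 0.30062; posterior = 0.686.

Alice: 0.068; Bob: 0.686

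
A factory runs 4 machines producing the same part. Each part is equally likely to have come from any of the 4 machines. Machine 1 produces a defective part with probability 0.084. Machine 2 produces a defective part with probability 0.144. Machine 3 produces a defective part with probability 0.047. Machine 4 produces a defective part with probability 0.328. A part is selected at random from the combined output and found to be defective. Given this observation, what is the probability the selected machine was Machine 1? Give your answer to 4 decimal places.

Posterior probability ≈ 0.1393

P(defective|M1) = 0.084; P(defective|M2) = 0.144; P(defective|M3) = 0.047; P(defective|M4) = 0.328.
Prior × likelihood for each source: 0.25·0.084=0.02100, 0.25·0.144=0.03600, 0.25·0.047=0.01175, 0.25·0.328=0.08200. Summing gives P(defective) = 0.15075.
P(Machine 1 | defective) = 0.02100 / 0.15075 = 0.1393.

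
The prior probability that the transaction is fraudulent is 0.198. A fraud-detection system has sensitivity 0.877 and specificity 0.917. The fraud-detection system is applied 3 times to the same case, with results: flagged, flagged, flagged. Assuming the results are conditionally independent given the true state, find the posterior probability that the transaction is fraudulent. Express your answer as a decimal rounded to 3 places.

With H the event that the transaction is fraudulent, the joint likelihood of the observed sequence is P(data|H) = 0.877·0.877·0.877 = 0.67453 and P(data|¬H) = 0.083·0.083·0.083 = 0.00057179.
Bayes: P(H|data) = 0.198·0.67453 / (0.198·0.67453 + 0.802·0.00057179) = 0.13356/0.13401 = 0.9966.

Posterior P(H) ≈ 0.997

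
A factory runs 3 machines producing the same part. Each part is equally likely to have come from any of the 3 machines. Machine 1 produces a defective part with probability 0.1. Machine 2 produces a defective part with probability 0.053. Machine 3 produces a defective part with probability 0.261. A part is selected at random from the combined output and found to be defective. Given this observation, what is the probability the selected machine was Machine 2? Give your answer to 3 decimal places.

Tabulate prior·likelihood by source: [1] prior 0.333333, lik 0.1, product 0.03333; [2] prior 0.333333, lik 0.053, product 0.01767; [3] prior 0.333333, lik 0.261, product 0.08700.
Normalizing constant = 0.13800; the posterior for Machine 2 is its product over the sum, 0.01767/0.13800 = 0.128.

Posterior probability ≈ 0.128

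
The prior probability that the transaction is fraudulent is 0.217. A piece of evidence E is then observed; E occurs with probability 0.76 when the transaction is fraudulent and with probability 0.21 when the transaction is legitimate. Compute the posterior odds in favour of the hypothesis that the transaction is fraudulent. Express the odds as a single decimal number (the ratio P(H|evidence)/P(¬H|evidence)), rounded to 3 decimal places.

Posterior odds ≈ 1.003

Prior odds = 0.217/(1−0.217) = 0.27714.
Likelihood ratio for E = 0.76/0.21 = 3.6190.
Posterior odds = prior odds × LR = 1.0030.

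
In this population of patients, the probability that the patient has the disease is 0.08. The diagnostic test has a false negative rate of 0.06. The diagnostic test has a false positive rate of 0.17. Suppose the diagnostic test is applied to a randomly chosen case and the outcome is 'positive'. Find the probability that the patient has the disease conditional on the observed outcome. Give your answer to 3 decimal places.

P(H | E) ≈ 0.325

Write H for 'the patient has the disease'. Prior odds H:¬H = 0.08/0.92 = 0.086957. For the 'positive' outcome, the likelihood ratio is 0.94/0.17 = 5.5294.
Posterior odds = 0.086957 × 5.5294 = 0.48082, so P(H|E) = 0.48082/(1+0.48082) = 0.325.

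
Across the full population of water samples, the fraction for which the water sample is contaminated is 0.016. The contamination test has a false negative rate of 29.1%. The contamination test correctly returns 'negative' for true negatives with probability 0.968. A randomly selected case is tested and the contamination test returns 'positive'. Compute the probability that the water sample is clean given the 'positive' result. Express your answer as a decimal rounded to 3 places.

P(¬H | E) ≈ 0.735

Let H be the event that the water sample is contaminated. P(H) = 0.016, so P(¬H) = 0.984. With E the 'positive' result, P(E|H) = 0.709 and P(E|¬H) = 0.032.
P(E) = 0.709·0.016 + 0.032·0.984 = 0.011344 + 0.031488 = 0.042832.
By Bayes' theorem, P(H|E) = 0.011344 / 0.042832 = 0.265. Hence P(¬H|E) = 1 − 0.265 = 0.735.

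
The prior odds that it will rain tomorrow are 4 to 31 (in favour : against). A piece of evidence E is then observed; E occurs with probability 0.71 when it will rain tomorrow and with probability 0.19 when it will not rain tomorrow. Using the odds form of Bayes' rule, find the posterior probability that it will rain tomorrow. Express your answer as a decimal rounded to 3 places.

Prior odds = 4/31 = 0.12903. In log-odds, ln(0.12903) = -2.0477.
Add log likelihood ratio: ln(3.7368) = 1.3182.
Posterior log-odds = -0.72945, so posterior odds = exp(-0.72945) = 0.48217. Converting, P(H|E) = 0.48217/1.4822 = 0.325.

Posterior probability ≈ 0.325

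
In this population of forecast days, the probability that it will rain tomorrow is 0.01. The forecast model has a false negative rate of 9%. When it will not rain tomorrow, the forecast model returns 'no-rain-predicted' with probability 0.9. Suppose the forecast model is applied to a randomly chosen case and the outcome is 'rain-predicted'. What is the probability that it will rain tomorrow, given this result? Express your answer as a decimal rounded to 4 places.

P(H | E) ≈ 0.0842

Let H be the event that it will rain tomorrow. P(H) = 0.01, so P(¬H) = 0.99. With E the 'rain-predicted' result, P(E|H) = 0.91 and P(E|¬H) = 0.1.
P(E) = 0.91·0.01 + 0.1·0.99 = 0.0091000 + 0.099000 = 0.10810.
By Bayes' theorem, P(H|E) = 0.0091000 / 0.10810 = 0.0842.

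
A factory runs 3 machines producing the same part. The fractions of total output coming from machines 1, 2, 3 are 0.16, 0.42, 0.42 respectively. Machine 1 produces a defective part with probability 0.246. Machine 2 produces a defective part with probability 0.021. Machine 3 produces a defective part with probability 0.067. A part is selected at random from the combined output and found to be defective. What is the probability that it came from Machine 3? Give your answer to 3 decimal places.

Posterior probability ≈ 0.369

P(defective|M1) = 0.246; P(defective|M2) = 0.021; P(defective|M3) = 0.067.
Prior × likelihood for each source: 0.16·0.246=0.03936, 0.42·0.021=0.008820, 0.42·0.067=0.02814. Summing gives P(defective) = 0.076320.
P(Machine 3 | defective) = 0.02814 / 0.076320 = 0.369.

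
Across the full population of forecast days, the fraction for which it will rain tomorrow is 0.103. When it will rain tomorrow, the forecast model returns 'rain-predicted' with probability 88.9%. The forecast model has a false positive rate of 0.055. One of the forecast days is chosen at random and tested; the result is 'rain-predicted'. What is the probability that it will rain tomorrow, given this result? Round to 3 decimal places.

P(H | E) ≈ 0.650

Write H for 'it will rain tomorrow'. Prior odds H:¬H = 0.103/0.897 = 0.11483. For the 'rain-predicted' outcome, the likelihood ratio is 0.889/0.055 = 16.164.
Posterior odds = 0.11483 × 16.164 = 1.8560, so P(H|E) = 1.8560/(1+1.8560) = 0.650.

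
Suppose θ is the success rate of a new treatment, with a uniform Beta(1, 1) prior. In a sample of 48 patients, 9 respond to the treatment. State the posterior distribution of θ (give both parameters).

Posterior: Beta(10, 40)

Observing 9 successes and 39 failures updates Beta(1, 1) by adding the success and failure counts to the two shape parameters: α = 1+9 = 10, β = 1+39 = 40.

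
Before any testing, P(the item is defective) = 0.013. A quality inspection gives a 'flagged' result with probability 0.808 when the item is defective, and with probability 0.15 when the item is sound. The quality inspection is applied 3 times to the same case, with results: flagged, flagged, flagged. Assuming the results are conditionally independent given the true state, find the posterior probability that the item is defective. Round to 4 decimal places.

Let H be the event that the item is defective; start with P(H) = 0.013. P('flagged'|H) = 0.808, P('flagged'|¬H) = 0.15.
Update on result 1 ('flagged'): P(H) ← 0.808·0.0130 / (0.808·0.0130 + 0.15·0.9870) = 0.010504/0.15855 = 0.0662.
Update on result 2 ('flagged'): P(H) ← 0.808·0.0662 / (0.808·0.0662 + 0.15·0.9338) = 0.053529/0.19359 = 0.2765.
Update on result 3 ('flagged'): P(H) ← 0.808·0.2765 / (0.808·0.2765 + 0.15·0.7235) = 0.22342/0.33194 = 0.6731.

Posterior P(H) ≈ 0.6731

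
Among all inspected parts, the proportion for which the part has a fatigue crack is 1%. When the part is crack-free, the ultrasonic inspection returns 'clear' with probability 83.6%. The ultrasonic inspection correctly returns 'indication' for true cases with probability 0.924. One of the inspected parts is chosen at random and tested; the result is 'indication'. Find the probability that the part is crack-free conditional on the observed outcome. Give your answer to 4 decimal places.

Write H for 'the part has a fatigue crack'. Prior odds H:¬H = 0.01/0.99 = 0.010101. For the 'indication' outcome, the likelihood ratio is 0.924/0.164 = 5.6341.
Posterior odds = 0.010101 × 5.6341 = 0.056911, so P(H|E) = 0.056911/(1+0.056911) = 0.0538. Then P(¬H|E) = 1 − 0.0538 = 0.9462.

P(¬H | E) ≈ 0.9462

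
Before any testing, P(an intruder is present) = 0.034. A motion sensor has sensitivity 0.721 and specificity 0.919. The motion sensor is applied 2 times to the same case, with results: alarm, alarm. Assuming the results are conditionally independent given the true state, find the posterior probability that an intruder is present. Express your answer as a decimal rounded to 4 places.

With H the event that an intruder is present, the joint likelihood of the observed sequence is P(data|H) = 0.721·0.721 = 0.51984 and P(data|¬H) = 0.081·0.081 = 0.0065610.
Bayes: P(H|data) = 0.034·0.51984 / (0.034·0.51984 + 0.966·0.0065610) = 0.017675/0.024013 = 0.7361.

Posterior P(H) ≈ 0.7361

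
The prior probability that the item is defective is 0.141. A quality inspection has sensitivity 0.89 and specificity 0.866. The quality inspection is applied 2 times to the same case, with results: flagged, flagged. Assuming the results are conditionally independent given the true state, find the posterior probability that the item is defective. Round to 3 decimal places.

Posterior P(H) ≈ 0.879

Let H be the event that the item is defective; start with P(H) = 0.141. P('flagged'|H) = 0.89, P('flagged'|¬H) = 0.134.
Update on result 1 ('flagged'): P(H) ← 0.89·0.1410 / (0.89·0.1410 + 0.134·0.8590) = 0.12549/0.24060 = 0.5216.
Update on result 2 ('flagged'): P(H) ← 0.89·0.5216 / (0.89·0.5216 + 0.134·0.4784) = 0.46421/0.52831 = 0.8787.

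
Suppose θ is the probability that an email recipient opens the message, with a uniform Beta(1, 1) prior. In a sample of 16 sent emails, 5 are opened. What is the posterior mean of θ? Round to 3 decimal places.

Observing 5 successes and 11 failures updates Beta(1, 1) by adding the success and failure counts to the two shape parameters: α = 1+5 = 6, β = 1+11 = 12.
E[θ | data] = 6/(6+12) = 0.333.

Posterior mean ≈ 0.333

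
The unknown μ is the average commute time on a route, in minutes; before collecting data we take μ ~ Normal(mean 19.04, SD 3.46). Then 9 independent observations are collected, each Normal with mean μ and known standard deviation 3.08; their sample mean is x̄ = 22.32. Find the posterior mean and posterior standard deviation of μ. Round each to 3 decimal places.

Prior precision 1/τ₀² = 1/3.46² = 0.0835310; data precision n/σ² = 9/3.08² = 0.948727.
Posterior precision = 0.0835310 + 0.948727 = 1.03226, giving posterior SD = 1/√1.03226 = 0.984.
Posterior mean = (0.0835310·19.04 + 0.948727·22.32) / 1.03226 = 22.055.

Posterior mean ≈ 22.055; posterior SD ≈ 0.984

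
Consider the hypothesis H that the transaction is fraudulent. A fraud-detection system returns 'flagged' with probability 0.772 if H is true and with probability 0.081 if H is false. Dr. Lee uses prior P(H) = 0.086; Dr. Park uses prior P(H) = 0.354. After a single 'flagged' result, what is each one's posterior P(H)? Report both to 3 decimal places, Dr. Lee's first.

Dr. Lee: 0.473; Dr. Park: 0.839

The likelihood ratio for a 'flagged' result is 0.772/0.081 = 9.5309.
Dr. Lee: prior odds 0.086/0.914 = 0.094092; posterior odds 0.89678; posterior probability 0.473.
Dr. Park: prior odds 0.354/0.646 = 0.54799; posterior odds 5.2228; posterior probability 0.839.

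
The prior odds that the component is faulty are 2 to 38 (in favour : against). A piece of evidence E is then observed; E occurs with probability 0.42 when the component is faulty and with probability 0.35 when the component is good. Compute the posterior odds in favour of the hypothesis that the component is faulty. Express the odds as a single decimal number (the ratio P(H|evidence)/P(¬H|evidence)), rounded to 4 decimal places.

Prior odds = 2/38 = 0.052632. In log-odds, ln(0.052632) = -2.9444.
Add log likelihood ratio: ln(1.2000) = 0.18232.
Posterior log-odds = -2.7621, so posterior odds = exp(-2.7621) = 0.063158.

Posterior odds ≈ 0.0632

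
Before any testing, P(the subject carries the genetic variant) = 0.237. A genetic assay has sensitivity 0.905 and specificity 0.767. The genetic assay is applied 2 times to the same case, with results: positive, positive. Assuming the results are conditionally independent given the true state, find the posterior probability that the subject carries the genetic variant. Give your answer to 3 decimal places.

Posterior P(H) ≈ 0.824

With H the event that the subject carries the genetic variant, the joint likelihood of the observed sequence is P(data|H) = 0.905·0.905 = 0.81903 and P(data|¬H) = 0.233·0.233 = 0.054289.
Bayes: P(H|data) = 0.237·0.81903 / (0.237·0.81903 + 0.763·0.054289) = 0.19411/0.23553 = 0.8241.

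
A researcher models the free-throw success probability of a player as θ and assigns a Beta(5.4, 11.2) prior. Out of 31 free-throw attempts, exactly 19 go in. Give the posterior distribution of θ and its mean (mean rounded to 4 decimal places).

Observing 19 successes and 12 failures updates Beta(5.4, 11.2) by adding the success and failure counts to the two shape parameters: α = 5.4+19 = 24.4, β = 11.2+12 = 23.2.
E[θ | data] = 24.4/(24.4+23.2) = 0.5126.

Posterior: Beta(24.4, 23.2); mean ≈ 0.5126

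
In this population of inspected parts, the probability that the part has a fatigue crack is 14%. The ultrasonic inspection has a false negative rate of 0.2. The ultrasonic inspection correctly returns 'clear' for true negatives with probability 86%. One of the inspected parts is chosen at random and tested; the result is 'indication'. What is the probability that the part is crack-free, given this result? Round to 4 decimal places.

P(¬H | E) ≈ 0.5181

Let H be the event that the part has a fatigue crack. P(H) = 0.14, so P(¬H) = 0.86. With E the 'indication' result, P(E|H) = 0.8 and P(E|¬H) = 0.14.
P(E) = 0.8·0.14 + 0.14·0.86 = 0.11200 + 0.12040 = 0.23240.
By Bayes' theorem, P(H|E) = 0.11200 / 0.23240 = 0.4819. Hence P(¬H|E) = 1 − 0.4819 = 0.5181.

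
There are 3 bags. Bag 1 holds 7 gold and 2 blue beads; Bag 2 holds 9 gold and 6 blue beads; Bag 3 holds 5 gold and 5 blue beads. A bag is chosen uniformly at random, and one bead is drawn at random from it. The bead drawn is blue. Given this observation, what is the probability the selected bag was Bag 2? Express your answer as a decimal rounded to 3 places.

Tabulate prior·likelihood by source: [1] prior 0.333333, lik 0.2222, product 0.07407; [2] prior 0.333333, lik 0.4, product 0.1333; [3] prior 0.333333, lik 0.5, product 0.1667.
Normalizing constant = 0.37407; the posterior for Bag 2 is its product over the sum, 0.1333/0.37407 = 0.356.

Posterior probability ≈ 0.356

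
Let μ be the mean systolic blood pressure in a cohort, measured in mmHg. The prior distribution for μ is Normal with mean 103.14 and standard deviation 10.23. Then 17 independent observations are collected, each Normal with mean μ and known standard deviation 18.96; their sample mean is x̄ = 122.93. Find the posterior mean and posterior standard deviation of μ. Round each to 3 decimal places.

Prior precision 1/τ₀² = 1/10.23² = 0.00955540; data precision n/σ² = 17/18.96² = 0.0472903.
Posterior precision = 0.00955540 + 0.0472903 = 0.0568457, giving posterior SD = 1/√0.0568457 = 4.194.
Posterior mean = (0.00955540·103.14 + 0.0472903·122.93) / 0.0568457 = 119.603.

Posterior mean ≈ 119.603; posterior SD ≈ 4.194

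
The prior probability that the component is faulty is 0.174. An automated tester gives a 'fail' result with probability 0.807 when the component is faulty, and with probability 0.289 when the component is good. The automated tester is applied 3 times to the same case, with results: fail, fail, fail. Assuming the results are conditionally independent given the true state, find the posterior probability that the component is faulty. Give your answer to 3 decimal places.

Posterior P(H) ≈ 0.821

With H the event that the component is faulty, the joint likelihood of the observed sequence is P(data|H) = 0.807·0.807·0.807 = 0.52556 and P(data|¬H) = 0.289·0.289·0.289 = 0.024138.
Bayes: P(H|data) = 0.174·0.52556 / (0.174·0.52556 + 0.826·0.024138) = 0.091447/0.11138 = 0.8210.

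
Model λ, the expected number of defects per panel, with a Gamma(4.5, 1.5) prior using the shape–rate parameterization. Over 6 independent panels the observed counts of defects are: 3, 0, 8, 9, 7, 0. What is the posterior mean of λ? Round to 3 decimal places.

Posterior mean ≈ 4.200

Total count ∑xᵢ = 27 over n = 6 panels.
Gamma is conjugate to the Poisson likelihood: posterior is Gamma(shape = 4.5+27 = 31.5, rate = 1.5+6 = 7.5).
E[λ | data] = 31.5/7.5 = 4.200.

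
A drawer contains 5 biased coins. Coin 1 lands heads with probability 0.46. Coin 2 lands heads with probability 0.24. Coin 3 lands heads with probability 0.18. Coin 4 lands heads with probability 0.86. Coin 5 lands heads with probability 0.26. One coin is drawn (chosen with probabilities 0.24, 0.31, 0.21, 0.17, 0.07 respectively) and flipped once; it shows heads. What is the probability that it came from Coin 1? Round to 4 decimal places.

Posterior probability ≈ 0.2853

Tabulate prior·likelihood by source: [1] prior 0.24, lik 0.46, product 0.1104; [2] prior 0.31, lik 0.24, product 0.07440; [3] prior 0.21, lik 0.18, product 0.03780; [4] prior 0.17, lik 0.86, product 0.1462; [5] prior 0.07, lik 0.26, product 0.01820.
Normalizing constant = 0.38700; the posterior for Coin 1 is its product over the sum, 0.1104/0.38700 = 0.2853.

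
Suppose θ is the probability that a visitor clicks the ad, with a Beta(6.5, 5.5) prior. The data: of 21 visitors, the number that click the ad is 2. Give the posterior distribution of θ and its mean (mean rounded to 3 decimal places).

Posterior: Beta(8.5, 24.5); mean ≈ 0.258

Observing 2 successes and 19 failures updates Beta(6.5, 5.5) by adding the success and failure counts to the two shape parameters: α = 6.5+2 = 8.5, β = 5.5+19 = 24.5.
E[θ | data] = 8.5/(8.5+24.5) = 0.258.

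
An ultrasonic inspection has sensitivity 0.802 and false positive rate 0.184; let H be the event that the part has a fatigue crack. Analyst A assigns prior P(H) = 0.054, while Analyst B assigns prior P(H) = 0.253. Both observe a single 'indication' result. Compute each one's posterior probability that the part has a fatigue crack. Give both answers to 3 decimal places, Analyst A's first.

Analyst A: 0.199; Analyst B: 0.596

P('+'|H) = 0.802, P('+'|¬H) = 0.184.
Analyst A: numerator 0.802·0.054 = 0.043308; evidence = 0.043308+0.184·0.946 = 0.21737; posterior = 0.199.
Analyst B: numerator 0.802·0.253 = 0.20291; evidence = 0.20291+0.184·0.747 = 0.34035; posterior = 0.596.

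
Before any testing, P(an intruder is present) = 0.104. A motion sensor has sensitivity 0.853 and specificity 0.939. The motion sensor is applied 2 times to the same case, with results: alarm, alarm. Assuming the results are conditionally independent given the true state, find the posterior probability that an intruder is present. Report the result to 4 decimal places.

Posterior P(H) ≈ 0.9578

Let H be the event that an intruder is present; start with P(H) = 0.104. P('alarm'|H) = 0.853, P('alarm'|¬H) = 0.061.
Update on result 1 ('alarm'): P(H) ← 0.853·0.1040 / (0.853·0.1040 + 0.061·0.8960) = 0.088712/0.14337 = 0.6188.
Update on result 2 ('alarm'): P(H) ← 0.853·0.6188 / (0.853·0.6188 + 0.061·0.3812) = 0.52781/0.55107 = 0.9578.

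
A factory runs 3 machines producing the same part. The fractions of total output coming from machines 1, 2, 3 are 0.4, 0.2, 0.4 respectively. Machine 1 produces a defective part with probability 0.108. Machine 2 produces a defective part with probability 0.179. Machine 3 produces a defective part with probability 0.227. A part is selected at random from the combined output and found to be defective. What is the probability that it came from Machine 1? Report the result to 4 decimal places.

Posterior probability ≈ 0.2544

P(defective|M1) = 0.108; P(defective|M2) = 0.179; P(defective|M3) = 0.227.
Prior × likelihood for each source: 0.4·0.108=0.04320, 0.2·0.179=0.03580, 0.4·0.227=0.09080. Summing gives P(defective) = 0.16980.
P(Machine 1 | defective) = 0.04320 / 0.16980 = 0.2544.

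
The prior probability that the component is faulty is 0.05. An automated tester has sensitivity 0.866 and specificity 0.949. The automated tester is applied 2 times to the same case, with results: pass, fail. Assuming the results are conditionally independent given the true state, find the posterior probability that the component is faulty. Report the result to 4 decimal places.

Posterior P(H) ≈ 0.1121

Let H be the event that the component is faulty; start with P(H) = 0.05. P('fail'|H) = 0.866, P('fail'|¬H) = 0.051.
Update on result 1 ('pass'): P(H) ← 0.134·0.0500 / (0.134·0.0500 + 0.949·0.9500) = 0.0067000/0.90825 = 0.0074.
Update on result 2 ('fail'): P(H) ← 0.866·0.0074 / (0.866·0.0074 + 0.051·0.9926) = 0.0063883/0.057012 = 0.1121.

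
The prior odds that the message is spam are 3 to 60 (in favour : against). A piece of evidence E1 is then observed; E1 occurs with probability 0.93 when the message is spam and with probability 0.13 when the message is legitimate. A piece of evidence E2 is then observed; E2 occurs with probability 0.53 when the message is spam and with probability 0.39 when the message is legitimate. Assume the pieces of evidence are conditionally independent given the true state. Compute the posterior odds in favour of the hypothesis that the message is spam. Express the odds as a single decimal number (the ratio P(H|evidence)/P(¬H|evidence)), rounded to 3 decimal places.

Posterior odds ≈ 0.486

Prior odds = 3/60 = 0.050000. In log-odds, ln(0.050000) = -2.9957.
Add log likelihood ratios: ln(7.1538) + ln(1.3590) = 2.2744.
Posterior log-odds = -0.72135, so posterior odds = exp(-0.72135) = 0.48609.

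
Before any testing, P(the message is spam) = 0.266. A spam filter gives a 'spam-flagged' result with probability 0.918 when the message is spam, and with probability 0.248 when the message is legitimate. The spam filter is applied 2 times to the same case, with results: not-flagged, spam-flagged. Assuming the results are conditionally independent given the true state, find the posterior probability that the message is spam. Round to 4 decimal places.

Posterior P(H) ≈ 0.1276

Let H be the event that the message is spam; start with P(H) = 0.266. P('spam-flagged'|H) = 0.918, P('spam-flagged'|¬H) = 0.248.
Update on result 1 ('not-flagged'): P(H) ← 0.082·0.2660 / (0.082·0.2660 + 0.752·0.7340) = 0.021812/0.57378 = 0.0380.
Update on result 2 ('spam-flagged'): P(H) ← 0.918·0.0380 / (0.918·0.0380 + 0.248·0.9620) = 0.034897/0.27347 = 0.1276.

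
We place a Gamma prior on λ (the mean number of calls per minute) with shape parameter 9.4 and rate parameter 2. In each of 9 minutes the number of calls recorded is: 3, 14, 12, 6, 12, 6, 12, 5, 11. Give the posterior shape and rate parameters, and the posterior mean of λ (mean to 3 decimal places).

Posterior: Gamma(shape=90.4, rate=11); mean ≈ 8.218

The Poisson likelihood adds the total count to the shape and the number of exposure periods to the rate. Here ∑xᵢ = 81 and n = 9, so shape 9.4→90.4 and rate 2→11.
E[λ | data] = 90.4/11 = 8.218.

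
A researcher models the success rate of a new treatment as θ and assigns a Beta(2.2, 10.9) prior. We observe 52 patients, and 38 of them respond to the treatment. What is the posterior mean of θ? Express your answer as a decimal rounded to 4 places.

Observing 38 successes and 14 failures updates Beta(2.2, 10.9) by adding the success and failure counts to the two shape parameters: α = 2.2+38 = 40.2, β = 10.9+14 = 24.9.
Posterior mean = α/(α+β) = 40.2/65.1 = 0.6175.

Posterior mean ≈ 0.6175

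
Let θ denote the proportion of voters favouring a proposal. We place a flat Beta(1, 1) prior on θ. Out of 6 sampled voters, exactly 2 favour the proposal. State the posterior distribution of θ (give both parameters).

Observing 2 successes and 4 failures updates Beta(1, 1) by adding the success and failure counts to the two shape parameters: α = 1+2 = 3, β = 1+4 = 5.

Posterior: Beta(3, 5)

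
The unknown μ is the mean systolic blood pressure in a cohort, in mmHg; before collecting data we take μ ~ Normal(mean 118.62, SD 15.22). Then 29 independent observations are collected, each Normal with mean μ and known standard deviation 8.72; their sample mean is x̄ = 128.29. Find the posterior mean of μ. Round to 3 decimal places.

With known σ, the Normal prior is conjugate. Weight on the data is w = (n/σ²)/(n/σ² + 1/τ₀²) = 0.381386/(0.381386+0.00431689) = 0.98881.
Posterior mean = w·x̄ + (1−w)·μ₀ = 0.98881·128.29 + 0.011192·118.62 = 128.182.

Posterior mean ≈ 128.182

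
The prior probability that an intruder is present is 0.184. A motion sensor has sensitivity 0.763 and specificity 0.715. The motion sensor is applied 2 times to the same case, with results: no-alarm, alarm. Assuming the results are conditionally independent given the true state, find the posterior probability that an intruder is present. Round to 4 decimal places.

Posterior P(H) ≈ 0.1667

Let H be the event that an intruder is present; start with P(H) = 0.184. P('alarm'|H) = 0.763, P('alarm'|¬H) = 0.285.
Update on result 1 ('no-alarm'): P(H) ← 0.237·0.1840 / (0.237·0.1840 + 0.715·0.8160) = 0.043608/0.62705 = 0.0695.
Update on result 2 ('alarm'): P(H) ← 0.763·0.0695 / (0.763·0.0695 + 0.285·0.9305) = 0.053063/0.31824 = 0.1667.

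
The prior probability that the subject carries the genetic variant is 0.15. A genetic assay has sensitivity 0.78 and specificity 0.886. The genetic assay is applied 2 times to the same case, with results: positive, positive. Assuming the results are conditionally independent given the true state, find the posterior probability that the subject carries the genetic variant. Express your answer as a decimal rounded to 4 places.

With H the event that the subject carries the genetic variant, the joint likelihood of the observed sequence is P(data|H) = 0.78·0.78 = 0.60840 and P(data|¬H) = 0.114·0.114 = 0.012996.
Bayes: P(H|data) = 0.15·0.60840 / (0.15·0.60840 + 0.85·0.012996) = 0.091260/0.10231 = 0.8920.

Posterior P(H) ≈ 0.8920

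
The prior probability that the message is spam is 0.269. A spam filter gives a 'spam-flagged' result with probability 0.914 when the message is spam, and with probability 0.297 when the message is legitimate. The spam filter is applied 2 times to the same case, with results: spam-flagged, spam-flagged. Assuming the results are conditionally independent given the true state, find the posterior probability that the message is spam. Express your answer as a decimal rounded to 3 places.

Let H be the event that the message is spam; start with P(H) = 0.269. P('spam-flagged'|H) = 0.914, P('spam-flagged'|¬H) = 0.297.
Update on result 1 ('spam-flagged'): P(H) ← 0.914·0.2690 / (0.914·0.2690 + 0.297·0.7310) = 0.24587/0.46297 = 0.5311.
Update on result 2 ('spam-flagged'): P(H) ← 0.914·0.5311 / (0.914·0.5311 + 0.297·0.4689) = 0.48539/0.62466 = 0.7770.

Posterior P(H) ≈ 0.777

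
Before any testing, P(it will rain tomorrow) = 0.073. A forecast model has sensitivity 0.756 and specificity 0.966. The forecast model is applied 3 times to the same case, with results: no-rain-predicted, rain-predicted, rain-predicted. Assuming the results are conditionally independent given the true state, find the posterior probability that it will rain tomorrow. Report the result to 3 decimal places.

Let H be the event that it will rain tomorrow; start with P(H) = 0.073. P('rain-predicted'|H) = 0.756, P('rain-predicted'|¬H) = 0.034.
Update on result 1 ('no-rain-predicted'): P(H) ← 0.244·0.0730 / (0.244·0.0730 + 0.966·0.9270) = 0.017812/0.91329 = 0.0195.
Update on result 2 ('rain-predicted'): P(H) ← 0.756·0.0195 / (0.756·0.0195 + 0.034·0.9805) = 0.014744/0.048081 = 0.3067.
Update on result 3 ('rain-predicted'): P(H) ← 0.756·0.3067 / (0.756·0.3067 + 0.034·0.6933) = 0.23183/0.25540 = 0.9077.

Posterior P(H) ≈ 0.908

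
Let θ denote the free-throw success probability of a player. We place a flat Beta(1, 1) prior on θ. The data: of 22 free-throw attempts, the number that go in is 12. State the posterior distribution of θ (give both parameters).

Observing 12 successes and 10 failures updates Beta(1, 1) by adding the success and failure counts to the two shape parameters: α = 1+12 = 13, β = 1+10 = 11.

Posterior: Beta(13, 11)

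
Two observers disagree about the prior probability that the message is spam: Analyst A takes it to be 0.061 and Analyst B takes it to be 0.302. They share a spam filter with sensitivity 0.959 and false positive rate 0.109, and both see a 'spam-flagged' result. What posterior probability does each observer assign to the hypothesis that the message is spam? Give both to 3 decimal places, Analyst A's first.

P('+'|H) = 0.959, P('+'|¬H) = 0.109.
Analyst A: numerator 0.959·0.061 = 0.058499; evidence = 0.058499+0.109·0.939 = 0.16085; posterior = 0.364.
Analyst B: numerator 0.959·0.302 = 0.28962; evidence = 0.28962+0.109·0.698 = 0.36570; posterior = 0.792.

Analyst A: 0.364; Analyst B: 0.792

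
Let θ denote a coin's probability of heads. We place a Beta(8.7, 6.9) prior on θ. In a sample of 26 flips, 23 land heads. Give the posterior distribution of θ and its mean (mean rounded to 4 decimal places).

Observing 23 successes and 3 failures updates Beta(8.7, 6.9) by adding the success and failure counts to the two shape parameters: α = 8.7+23 = 31.7, β = 6.9+3 = 9.9.
E[θ | data] = 31.7/(31.7+9.9) = 0.7620.

Posterior: Beta(31.7, 9.9); mean ≈ 0.7620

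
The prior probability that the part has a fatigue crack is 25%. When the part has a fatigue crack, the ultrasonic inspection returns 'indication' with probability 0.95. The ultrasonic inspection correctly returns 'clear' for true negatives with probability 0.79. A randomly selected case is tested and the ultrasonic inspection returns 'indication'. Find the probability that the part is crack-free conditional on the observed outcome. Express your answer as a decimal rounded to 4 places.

P(¬H | E) ≈ 0.3987

Let H be the event that the part has a fatigue crack. P(H) = 0.25, so P(¬H) = 0.75. With E the 'indication' result, P(E|H) = 0.95 and P(E|¬H) = 0.21.
P(E) = 0.95·0.25 + 0.21·0.75 = 0.23750 + 0.15750 = 0.39500.
By Bayes' theorem, P(H|E) = 0.23750 / 0.39500 = 0.6013. Hence P(¬H|E) = 1 − 0.6013 = 0.3987.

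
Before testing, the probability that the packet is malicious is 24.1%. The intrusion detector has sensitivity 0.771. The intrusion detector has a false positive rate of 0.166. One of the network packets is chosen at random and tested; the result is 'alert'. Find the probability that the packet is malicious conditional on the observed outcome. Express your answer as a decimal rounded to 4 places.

P(H | E) ≈ 0.5959

Let H be the event that the packet is malicious. P(H) = 0.241, so P(¬H) = 0.759. With E the 'alert' result, P(E|H) = 0.771 and P(E|¬H) = 0.166.
P(E) = 0.771·0.241 + 0.166·0.759 = 0.18581 + 0.12599 = 0.31180.
By Bayes' theorem, P(H|E) = 0.18581 / 0.31180 = 0.5959.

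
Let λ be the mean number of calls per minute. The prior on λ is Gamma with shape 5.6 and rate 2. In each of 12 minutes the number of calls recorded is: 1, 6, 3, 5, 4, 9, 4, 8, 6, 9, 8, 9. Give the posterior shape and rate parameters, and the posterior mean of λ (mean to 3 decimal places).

Posterior: Gamma(shape=77.6, rate=14); mean ≈ 5.543

Total count ∑xᵢ = 72 over n = 12 minutes.
Gamma is conjugate to the Poisson likelihood: posterior is Gamma(shape = 5.6+72 = 77.6, rate = 2+12 = 14).
Posterior mean = shape/rate = 77.6/14 = 5.543.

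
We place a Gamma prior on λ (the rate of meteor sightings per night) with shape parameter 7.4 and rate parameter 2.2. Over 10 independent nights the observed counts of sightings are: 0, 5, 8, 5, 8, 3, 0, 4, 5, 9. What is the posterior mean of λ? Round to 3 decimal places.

The Poisson likelihood adds the total count to the shape and the number of exposure periods to the rate. Here ∑xᵢ = 47 and n = 10, so shape 7.4→54.4 and rate 2.2→12.2.
Posterior mean = shape/rate = 54.4/12.2 = 4.459.

Posterior mean ≈ 4.459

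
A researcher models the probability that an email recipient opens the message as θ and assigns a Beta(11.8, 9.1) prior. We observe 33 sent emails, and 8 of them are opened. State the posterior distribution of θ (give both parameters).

The binomial likelihood is conjugate to the Beta prior: with 8 successes and 25 failures, the posterior is Beta(11.8+8, 9.1+25) = Beta(19.8, 34.1).

Posterior: Beta(19.8, 34.1)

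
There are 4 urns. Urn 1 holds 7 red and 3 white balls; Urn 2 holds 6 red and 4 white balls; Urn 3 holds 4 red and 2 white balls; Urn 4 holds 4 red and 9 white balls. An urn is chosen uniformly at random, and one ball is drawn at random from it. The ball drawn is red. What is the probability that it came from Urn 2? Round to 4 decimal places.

Posterior probability ≈ 0.2638

P(red|Urn 1) = 0.7; P(red|Urn 2) = 0.6; P(red|Urn 3) = 0.6667; P(red|Urn 4) = 0.3077.
Prior × likelihood for each source: 0.25·0.7=0.1750, 0.25·0.6=0.1500, 0.25·0.6667=0.1667, 0.25·0.3077=0.07692. Summing gives P(red) = 0.56859.
P(Urn 2 | red) = 0.1500 / 0.56859 = 0.2638.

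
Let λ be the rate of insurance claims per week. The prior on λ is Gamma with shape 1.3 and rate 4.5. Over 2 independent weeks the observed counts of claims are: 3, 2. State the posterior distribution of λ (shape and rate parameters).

Posterior: Gamma(shape=6.3, rate=6.5)

Total count ∑xᵢ = 5 over n = 2 weeks.
Gamma is conjugate to the Poisson likelihood: posterior is Gamma(shape = 1.3+5 = 6.3, rate = 4.5+2 = 6.5).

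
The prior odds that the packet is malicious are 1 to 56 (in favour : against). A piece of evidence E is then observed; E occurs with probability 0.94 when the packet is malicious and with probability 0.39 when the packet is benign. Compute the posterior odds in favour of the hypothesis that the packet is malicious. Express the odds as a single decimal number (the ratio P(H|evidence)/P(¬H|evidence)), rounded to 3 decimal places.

Prior odds = 1/56 = 0.017857. In log-odds, ln(0.017857) = -4.0254.
Add log likelihood ratio: ln(2.4103) = 0.87973.
Posterior log-odds = -3.1456, so posterior odds = exp(-3.1456) = 0.043040.

Posterior odds ≈ 0.043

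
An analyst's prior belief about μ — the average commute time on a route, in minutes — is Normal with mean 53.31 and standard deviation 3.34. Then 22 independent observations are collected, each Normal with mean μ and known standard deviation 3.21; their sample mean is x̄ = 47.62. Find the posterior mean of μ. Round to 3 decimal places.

With known σ, the Normal prior is conjugate. Weight on the data is w = (n/σ²)/(n/σ² + 1/τ₀²) = 2.13507/(2.13507+0.0896411) = 0.95971.
Posterior mean = w·x̄ + (1−w)·μ₀ = 0.95971·47.62 + 0.040293·53.31 = 47.849.

Posterior mean ≈ 47.849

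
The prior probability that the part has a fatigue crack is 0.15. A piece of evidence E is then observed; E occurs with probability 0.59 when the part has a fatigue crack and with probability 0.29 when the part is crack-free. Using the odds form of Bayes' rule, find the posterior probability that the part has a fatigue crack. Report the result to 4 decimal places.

Posterior probability ≈ 0.2642

Prior odds = 0.15/(1−0.15) = 0.17647. In log-odds, ln(0.17647) = -1.7346.
Add log likelihood ratio: ln(2.0345) = 0.71024.
Posterior log-odds = -1.0244, so posterior odds = exp(-1.0244) = 0.35903. Converting, P(H|E) = 0.35903/1.3590 = 0.2642.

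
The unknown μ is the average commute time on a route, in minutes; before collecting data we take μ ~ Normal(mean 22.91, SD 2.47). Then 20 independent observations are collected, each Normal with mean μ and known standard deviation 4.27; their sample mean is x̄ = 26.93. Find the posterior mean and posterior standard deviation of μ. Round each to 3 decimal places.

Prior precision 1/τ₀² = 1/2.47² = 0.163910; data precision n/σ² = 20/4.27² = 1.09692.
Posterior precision = 0.163910 + 1.09692 = 1.26083, giving posterior SD = 1/√1.26083 = 0.891.
Posterior mean = (0.163910·22.91 + 1.09692·26.93) / 1.26083 = 26.407.

Posterior mean ≈ 26.407; posterior SD ≈ 0.891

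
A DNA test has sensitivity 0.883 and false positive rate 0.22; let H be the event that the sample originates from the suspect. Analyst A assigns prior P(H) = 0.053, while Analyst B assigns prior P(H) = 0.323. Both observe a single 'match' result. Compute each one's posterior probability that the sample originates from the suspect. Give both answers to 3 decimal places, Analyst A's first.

Analyst A: 0.183; Analyst B: 0.657

The likelihood ratio for a 'match' result is 0.883/0.22 = 4.0136.
Analyst A: prior odds 0.053/0.947 = 0.055966; posterior odds 0.22463; posterior probability 0.183.
Analyst B: prior odds 0.323/0.677 = 0.47710; posterior odds 1.9149; posterior probability 0.657.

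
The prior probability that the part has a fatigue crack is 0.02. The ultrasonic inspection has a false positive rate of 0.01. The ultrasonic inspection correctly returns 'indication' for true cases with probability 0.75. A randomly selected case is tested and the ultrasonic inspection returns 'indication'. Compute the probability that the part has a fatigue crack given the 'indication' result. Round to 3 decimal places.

P(H | E) ≈ 0.605

Let H be the event that the part has a fatigue crack. P(H) = 0.02, so P(¬H) = 0.98. With E the 'indication' result, P(E|H) = 0.75 and P(E|¬H) = 0.01.
P(E) = 0.75·0.02 + 0.01·0.98 = 0.015000 + 0.0098000 = 0.024800.
By Bayes' theorem, P(H|E) = 0.015000 / 0.024800 = 0.605.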